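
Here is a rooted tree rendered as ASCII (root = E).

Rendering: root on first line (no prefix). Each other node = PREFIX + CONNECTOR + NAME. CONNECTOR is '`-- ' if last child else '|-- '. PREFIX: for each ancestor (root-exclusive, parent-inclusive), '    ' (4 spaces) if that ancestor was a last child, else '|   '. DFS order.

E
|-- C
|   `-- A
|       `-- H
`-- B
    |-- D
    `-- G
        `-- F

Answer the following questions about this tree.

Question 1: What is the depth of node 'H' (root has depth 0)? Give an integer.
Path from root to H: E -> C -> A -> H
Depth = number of edges = 3

Answer: 3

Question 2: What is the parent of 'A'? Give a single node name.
Answer: C

Derivation:
Scan adjacency: A appears as child of C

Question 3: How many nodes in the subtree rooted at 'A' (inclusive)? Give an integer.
Answer: 2

Derivation:
Subtree rooted at A contains: A, H
Count = 2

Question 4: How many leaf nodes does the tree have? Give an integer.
Answer: 3

Derivation:
Leaves (nodes with no children): D, F, H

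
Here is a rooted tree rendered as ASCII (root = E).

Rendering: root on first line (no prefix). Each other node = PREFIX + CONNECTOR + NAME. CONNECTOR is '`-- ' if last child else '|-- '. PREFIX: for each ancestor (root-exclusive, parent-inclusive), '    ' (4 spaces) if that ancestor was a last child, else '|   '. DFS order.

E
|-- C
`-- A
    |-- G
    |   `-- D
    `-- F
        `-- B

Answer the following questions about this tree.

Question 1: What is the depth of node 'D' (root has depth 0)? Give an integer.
Path from root to D: E -> A -> G -> D
Depth = number of edges = 3

Answer: 3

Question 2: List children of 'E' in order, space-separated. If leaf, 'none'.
Node E's children (from adjacency): C, A

Answer: C A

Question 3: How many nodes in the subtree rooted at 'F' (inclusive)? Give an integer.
Subtree rooted at F contains: B, F
Count = 2

Answer: 2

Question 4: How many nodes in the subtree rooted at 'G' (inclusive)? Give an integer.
Answer: 2

Derivation:
Subtree rooted at G contains: D, G
Count = 2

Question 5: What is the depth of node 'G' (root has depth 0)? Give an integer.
Path from root to G: E -> A -> G
Depth = number of edges = 2

Answer: 2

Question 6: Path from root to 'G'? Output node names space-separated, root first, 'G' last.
Answer: E A G

Derivation:
Walk down from root: E -> A -> G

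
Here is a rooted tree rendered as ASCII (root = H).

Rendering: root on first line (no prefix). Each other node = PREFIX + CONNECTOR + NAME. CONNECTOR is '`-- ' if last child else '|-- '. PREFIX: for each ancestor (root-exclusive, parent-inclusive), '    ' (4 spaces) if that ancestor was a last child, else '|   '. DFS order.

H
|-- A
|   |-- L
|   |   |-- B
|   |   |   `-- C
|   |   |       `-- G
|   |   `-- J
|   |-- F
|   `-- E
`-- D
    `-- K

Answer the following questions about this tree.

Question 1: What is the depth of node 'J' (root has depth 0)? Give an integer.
Path from root to J: H -> A -> L -> J
Depth = number of edges = 3

Answer: 3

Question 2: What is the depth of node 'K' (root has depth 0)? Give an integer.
Answer: 2

Derivation:
Path from root to K: H -> D -> K
Depth = number of edges = 2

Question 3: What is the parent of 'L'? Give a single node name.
Scan adjacency: L appears as child of A

Answer: A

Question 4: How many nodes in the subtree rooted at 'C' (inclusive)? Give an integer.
Subtree rooted at C contains: C, G
Count = 2

Answer: 2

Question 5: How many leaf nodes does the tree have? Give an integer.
Leaves (nodes with no children): E, F, G, J, K

Answer: 5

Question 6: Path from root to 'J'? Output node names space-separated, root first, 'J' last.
Walk down from root: H -> A -> L -> J

Answer: H A L J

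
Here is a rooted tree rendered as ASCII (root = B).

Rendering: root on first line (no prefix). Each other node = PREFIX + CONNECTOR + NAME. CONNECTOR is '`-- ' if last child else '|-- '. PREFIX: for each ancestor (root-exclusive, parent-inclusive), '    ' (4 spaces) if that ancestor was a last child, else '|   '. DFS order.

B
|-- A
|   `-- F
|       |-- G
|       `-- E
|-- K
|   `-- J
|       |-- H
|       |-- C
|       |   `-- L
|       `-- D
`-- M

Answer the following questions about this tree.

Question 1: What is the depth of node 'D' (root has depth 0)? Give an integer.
Path from root to D: B -> K -> J -> D
Depth = number of edges = 3

Answer: 3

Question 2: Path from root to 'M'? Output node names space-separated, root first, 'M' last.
Answer: B M

Derivation:
Walk down from root: B -> M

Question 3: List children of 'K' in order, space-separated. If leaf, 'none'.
Node K's children (from adjacency): J

Answer: J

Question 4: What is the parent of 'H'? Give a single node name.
Scan adjacency: H appears as child of J

Answer: J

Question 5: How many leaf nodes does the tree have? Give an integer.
Leaves (nodes with no children): D, E, G, H, L, M

Answer: 6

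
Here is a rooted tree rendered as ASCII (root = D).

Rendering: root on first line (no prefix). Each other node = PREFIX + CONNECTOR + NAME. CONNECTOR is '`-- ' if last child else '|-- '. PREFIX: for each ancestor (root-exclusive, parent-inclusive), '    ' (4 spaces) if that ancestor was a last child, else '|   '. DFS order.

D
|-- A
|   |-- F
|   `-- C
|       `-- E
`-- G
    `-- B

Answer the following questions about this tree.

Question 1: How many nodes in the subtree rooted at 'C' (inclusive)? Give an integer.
Answer: 2

Derivation:
Subtree rooted at C contains: C, E
Count = 2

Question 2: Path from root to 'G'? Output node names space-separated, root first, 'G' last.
Answer: D G

Derivation:
Walk down from root: D -> G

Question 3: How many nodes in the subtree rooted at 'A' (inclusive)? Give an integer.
Subtree rooted at A contains: A, C, E, F
Count = 4

Answer: 4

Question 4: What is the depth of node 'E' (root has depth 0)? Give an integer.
Answer: 3

Derivation:
Path from root to E: D -> A -> C -> E
Depth = number of edges = 3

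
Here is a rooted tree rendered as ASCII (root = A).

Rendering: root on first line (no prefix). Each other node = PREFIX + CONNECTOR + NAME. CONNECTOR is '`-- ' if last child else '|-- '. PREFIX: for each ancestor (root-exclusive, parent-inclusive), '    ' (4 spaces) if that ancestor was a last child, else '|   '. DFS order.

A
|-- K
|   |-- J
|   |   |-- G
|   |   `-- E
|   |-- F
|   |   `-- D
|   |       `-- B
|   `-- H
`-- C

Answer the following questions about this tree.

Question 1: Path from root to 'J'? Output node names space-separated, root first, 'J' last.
Answer: A K J

Derivation:
Walk down from root: A -> K -> J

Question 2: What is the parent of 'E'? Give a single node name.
Scan adjacency: E appears as child of J

Answer: J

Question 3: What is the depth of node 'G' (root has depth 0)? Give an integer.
Answer: 3

Derivation:
Path from root to G: A -> K -> J -> G
Depth = number of edges = 3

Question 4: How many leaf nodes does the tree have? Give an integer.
Leaves (nodes with no children): B, C, E, G, H

Answer: 5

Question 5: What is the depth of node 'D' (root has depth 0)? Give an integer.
Path from root to D: A -> K -> F -> D
Depth = number of edges = 3

Answer: 3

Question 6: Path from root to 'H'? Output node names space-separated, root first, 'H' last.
Walk down from root: A -> K -> H

Answer: A K H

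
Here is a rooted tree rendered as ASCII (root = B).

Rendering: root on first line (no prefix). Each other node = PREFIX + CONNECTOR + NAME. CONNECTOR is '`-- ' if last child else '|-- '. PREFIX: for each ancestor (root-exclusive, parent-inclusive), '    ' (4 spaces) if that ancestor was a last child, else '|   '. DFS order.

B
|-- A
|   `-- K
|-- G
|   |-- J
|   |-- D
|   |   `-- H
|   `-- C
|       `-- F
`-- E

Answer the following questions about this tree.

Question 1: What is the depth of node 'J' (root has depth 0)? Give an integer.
Answer: 2

Derivation:
Path from root to J: B -> G -> J
Depth = number of edges = 2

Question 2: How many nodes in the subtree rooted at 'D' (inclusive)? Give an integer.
Answer: 2

Derivation:
Subtree rooted at D contains: D, H
Count = 2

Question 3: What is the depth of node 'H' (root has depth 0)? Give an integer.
Path from root to H: B -> G -> D -> H
Depth = number of edges = 3

Answer: 3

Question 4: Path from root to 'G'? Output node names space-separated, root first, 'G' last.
Walk down from root: B -> G

Answer: B G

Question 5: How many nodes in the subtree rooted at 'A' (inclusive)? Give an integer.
Subtree rooted at A contains: A, K
Count = 2

Answer: 2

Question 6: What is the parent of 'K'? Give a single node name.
Answer: A

Derivation:
Scan adjacency: K appears as child of A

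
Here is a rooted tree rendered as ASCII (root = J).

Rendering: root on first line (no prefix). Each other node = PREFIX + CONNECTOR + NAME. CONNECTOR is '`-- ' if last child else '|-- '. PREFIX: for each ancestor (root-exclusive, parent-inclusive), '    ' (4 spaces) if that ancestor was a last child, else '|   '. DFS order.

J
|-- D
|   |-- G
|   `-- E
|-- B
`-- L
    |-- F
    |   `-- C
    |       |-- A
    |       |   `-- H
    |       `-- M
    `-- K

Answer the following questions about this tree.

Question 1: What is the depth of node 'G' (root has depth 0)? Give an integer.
Answer: 2

Derivation:
Path from root to G: J -> D -> G
Depth = number of edges = 2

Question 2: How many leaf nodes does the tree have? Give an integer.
Answer: 6

Derivation:
Leaves (nodes with no children): B, E, G, H, K, M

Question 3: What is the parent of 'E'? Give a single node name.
Answer: D

Derivation:
Scan adjacency: E appears as child of D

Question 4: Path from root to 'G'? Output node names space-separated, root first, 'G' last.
Walk down from root: J -> D -> G

Answer: J D G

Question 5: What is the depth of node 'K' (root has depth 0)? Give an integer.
Answer: 2

Derivation:
Path from root to K: J -> L -> K
Depth = number of edges = 2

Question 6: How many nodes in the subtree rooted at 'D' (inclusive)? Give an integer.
Subtree rooted at D contains: D, E, G
Count = 3

Answer: 3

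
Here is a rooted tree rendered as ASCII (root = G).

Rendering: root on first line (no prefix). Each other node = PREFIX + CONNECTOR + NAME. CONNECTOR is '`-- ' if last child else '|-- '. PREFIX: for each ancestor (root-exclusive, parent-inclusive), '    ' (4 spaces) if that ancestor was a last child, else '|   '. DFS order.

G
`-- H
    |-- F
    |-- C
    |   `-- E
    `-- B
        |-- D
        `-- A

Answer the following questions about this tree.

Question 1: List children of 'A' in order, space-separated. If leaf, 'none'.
Node A's children (from adjacency): (leaf)

Answer: none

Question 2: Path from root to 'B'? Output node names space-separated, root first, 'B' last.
Walk down from root: G -> H -> B

Answer: G H B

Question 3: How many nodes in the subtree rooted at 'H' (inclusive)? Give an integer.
Answer: 7

Derivation:
Subtree rooted at H contains: A, B, C, D, E, F, H
Count = 7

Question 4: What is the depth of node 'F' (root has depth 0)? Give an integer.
Answer: 2

Derivation:
Path from root to F: G -> H -> F
Depth = number of edges = 2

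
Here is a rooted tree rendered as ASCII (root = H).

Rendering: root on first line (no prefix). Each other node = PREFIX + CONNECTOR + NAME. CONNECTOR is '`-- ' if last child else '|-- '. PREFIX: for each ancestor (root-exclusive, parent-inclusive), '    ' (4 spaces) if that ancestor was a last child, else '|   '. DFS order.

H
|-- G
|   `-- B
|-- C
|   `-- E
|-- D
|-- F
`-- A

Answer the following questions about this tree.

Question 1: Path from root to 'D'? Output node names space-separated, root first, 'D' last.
Walk down from root: H -> D

Answer: H D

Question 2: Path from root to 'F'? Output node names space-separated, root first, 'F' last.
Answer: H F

Derivation:
Walk down from root: H -> F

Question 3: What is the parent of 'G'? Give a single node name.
Answer: H

Derivation:
Scan adjacency: G appears as child of H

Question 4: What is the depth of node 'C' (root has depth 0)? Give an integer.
Path from root to C: H -> C
Depth = number of edges = 1

Answer: 1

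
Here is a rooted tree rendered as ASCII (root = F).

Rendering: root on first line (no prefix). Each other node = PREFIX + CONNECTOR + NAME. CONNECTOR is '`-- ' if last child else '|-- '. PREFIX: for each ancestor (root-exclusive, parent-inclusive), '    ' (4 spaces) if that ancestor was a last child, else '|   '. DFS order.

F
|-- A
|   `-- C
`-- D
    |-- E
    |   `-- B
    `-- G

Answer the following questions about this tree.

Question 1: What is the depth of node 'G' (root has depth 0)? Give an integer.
Path from root to G: F -> D -> G
Depth = number of edges = 2

Answer: 2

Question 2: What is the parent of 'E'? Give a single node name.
Scan adjacency: E appears as child of D

Answer: D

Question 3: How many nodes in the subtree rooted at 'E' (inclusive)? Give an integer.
Subtree rooted at E contains: B, E
Count = 2

Answer: 2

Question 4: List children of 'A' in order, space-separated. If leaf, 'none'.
Node A's children (from adjacency): C

Answer: C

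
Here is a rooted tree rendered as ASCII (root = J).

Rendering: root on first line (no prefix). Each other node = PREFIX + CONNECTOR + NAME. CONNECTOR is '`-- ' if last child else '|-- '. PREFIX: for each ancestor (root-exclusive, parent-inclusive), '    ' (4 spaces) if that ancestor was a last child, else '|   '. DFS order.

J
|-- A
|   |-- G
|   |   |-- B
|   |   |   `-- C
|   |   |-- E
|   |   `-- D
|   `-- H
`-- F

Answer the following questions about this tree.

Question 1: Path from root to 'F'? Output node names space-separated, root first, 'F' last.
Walk down from root: J -> F

Answer: J F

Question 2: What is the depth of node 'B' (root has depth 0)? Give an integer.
Answer: 3

Derivation:
Path from root to B: J -> A -> G -> B
Depth = number of edges = 3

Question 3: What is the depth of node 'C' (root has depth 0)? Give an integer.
Path from root to C: J -> A -> G -> B -> C
Depth = number of edges = 4

Answer: 4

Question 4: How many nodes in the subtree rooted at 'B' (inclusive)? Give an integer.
Subtree rooted at B contains: B, C
Count = 2

Answer: 2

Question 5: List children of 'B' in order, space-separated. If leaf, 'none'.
Answer: C

Derivation:
Node B's children (from adjacency): C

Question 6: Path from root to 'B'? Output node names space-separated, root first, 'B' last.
Answer: J A G B

Derivation:
Walk down from root: J -> A -> G -> B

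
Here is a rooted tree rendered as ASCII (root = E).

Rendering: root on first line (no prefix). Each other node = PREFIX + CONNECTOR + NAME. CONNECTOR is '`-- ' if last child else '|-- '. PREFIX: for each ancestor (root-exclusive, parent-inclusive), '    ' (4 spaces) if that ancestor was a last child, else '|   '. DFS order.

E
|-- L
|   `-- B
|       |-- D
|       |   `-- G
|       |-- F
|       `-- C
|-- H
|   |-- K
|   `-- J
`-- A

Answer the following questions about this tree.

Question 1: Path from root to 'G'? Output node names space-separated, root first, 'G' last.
Walk down from root: E -> L -> B -> D -> G

Answer: E L B D G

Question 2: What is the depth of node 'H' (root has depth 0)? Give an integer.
Answer: 1

Derivation:
Path from root to H: E -> H
Depth = number of edges = 1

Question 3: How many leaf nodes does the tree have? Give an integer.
Answer: 6

Derivation:
Leaves (nodes with no children): A, C, F, G, J, K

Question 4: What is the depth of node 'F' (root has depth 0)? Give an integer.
Answer: 3

Derivation:
Path from root to F: E -> L -> B -> F
Depth = number of edges = 3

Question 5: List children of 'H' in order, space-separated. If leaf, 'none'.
Node H's children (from adjacency): K, J

Answer: K J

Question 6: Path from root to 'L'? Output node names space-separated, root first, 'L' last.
Walk down from root: E -> L

Answer: E L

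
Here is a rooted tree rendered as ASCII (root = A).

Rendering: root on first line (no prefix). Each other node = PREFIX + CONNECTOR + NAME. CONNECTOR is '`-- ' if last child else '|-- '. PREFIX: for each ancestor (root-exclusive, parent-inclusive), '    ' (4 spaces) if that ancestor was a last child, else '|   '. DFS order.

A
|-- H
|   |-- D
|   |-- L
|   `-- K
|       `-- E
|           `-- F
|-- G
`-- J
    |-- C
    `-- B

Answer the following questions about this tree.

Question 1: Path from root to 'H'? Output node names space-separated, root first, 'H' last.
Answer: A H

Derivation:
Walk down from root: A -> H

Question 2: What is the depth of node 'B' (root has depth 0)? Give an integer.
Answer: 2

Derivation:
Path from root to B: A -> J -> B
Depth = number of edges = 2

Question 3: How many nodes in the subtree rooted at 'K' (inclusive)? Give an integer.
Subtree rooted at K contains: E, F, K
Count = 3

Answer: 3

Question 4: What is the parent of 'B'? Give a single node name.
Scan adjacency: B appears as child of J

Answer: J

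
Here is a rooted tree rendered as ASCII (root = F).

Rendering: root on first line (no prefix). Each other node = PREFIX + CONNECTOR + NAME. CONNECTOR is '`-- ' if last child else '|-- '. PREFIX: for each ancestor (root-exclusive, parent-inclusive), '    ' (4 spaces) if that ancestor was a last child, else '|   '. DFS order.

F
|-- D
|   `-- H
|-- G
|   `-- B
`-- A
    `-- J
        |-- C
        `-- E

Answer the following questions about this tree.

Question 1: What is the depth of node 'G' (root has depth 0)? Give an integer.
Path from root to G: F -> G
Depth = number of edges = 1

Answer: 1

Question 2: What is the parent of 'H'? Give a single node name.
Answer: D

Derivation:
Scan adjacency: H appears as child of D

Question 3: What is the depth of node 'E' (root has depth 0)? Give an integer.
Path from root to E: F -> A -> J -> E
Depth = number of edges = 3

Answer: 3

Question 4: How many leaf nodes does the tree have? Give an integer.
Leaves (nodes with no children): B, C, E, H

Answer: 4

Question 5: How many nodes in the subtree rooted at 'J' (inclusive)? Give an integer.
Answer: 3

Derivation:
Subtree rooted at J contains: C, E, J
Count = 3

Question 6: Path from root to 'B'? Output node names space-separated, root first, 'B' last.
Answer: F G B

Derivation:
Walk down from root: F -> G -> B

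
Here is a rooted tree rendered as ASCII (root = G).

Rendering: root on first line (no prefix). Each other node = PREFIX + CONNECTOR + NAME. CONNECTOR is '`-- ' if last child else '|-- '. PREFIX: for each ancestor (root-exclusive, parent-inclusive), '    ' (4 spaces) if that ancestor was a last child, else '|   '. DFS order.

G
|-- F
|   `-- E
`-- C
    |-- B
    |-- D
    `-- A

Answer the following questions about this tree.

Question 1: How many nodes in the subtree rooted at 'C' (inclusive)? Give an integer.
Subtree rooted at C contains: A, B, C, D
Count = 4

Answer: 4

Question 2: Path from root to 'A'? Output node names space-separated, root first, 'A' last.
Answer: G C A

Derivation:
Walk down from root: G -> C -> A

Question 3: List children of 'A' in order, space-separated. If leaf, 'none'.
Node A's children (from adjacency): (leaf)

Answer: none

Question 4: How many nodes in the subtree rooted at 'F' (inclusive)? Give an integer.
Subtree rooted at F contains: E, F
Count = 2

Answer: 2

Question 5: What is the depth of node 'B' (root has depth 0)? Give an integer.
Path from root to B: G -> C -> B
Depth = number of edges = 2

Answer: 2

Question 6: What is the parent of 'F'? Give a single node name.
Answer: G

Derivation:
Scan adjacency: F appears as child of G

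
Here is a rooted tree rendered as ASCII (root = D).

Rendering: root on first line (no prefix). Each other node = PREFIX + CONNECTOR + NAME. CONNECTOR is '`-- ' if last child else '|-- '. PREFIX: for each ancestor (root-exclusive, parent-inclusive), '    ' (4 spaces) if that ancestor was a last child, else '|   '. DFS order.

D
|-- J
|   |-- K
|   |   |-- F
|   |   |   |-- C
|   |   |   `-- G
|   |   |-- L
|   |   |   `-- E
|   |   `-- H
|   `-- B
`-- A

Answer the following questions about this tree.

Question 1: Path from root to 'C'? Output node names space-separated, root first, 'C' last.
Walk down from root: D -> J -> K -> F -> C

Answer: D J K F C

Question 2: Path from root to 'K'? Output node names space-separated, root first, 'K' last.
Walk down from root: D -> J -> K

Answer: D J K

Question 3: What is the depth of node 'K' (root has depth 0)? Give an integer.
Path from root to K: D -> J -> K
Depth = number of edges = 2

Answer: 2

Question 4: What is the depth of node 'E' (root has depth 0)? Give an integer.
Answer: 4

Derivation:
Path from root to E: D -> J -> K -> L -> E
Depth = number of edges = 4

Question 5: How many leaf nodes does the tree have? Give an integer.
Leaves (nodes with no children): A, B, C, E, G, H

Answer: 6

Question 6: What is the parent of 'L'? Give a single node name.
Scan adjacency: L appears as child of K

Answer: K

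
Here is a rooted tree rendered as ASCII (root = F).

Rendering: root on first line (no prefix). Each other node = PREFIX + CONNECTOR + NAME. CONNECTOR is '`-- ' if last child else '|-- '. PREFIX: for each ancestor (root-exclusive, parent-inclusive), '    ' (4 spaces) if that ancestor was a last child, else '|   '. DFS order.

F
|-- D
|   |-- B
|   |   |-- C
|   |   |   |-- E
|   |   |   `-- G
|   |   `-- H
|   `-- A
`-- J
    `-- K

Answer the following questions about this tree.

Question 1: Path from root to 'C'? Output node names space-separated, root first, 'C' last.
Answer: F D B C

Derivation:
Walk down from root: F -> D -> B -> C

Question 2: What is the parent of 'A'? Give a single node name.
Answer: D

Derivation:
Scan adjacency: A appears as child of D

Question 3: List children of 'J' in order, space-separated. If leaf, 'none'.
Answer: K

Derivation:
Node J's children (from adjacency): K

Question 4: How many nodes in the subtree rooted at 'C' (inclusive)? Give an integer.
Subtree rooted at C contains: C, E, G
Count = 3

Answer: 3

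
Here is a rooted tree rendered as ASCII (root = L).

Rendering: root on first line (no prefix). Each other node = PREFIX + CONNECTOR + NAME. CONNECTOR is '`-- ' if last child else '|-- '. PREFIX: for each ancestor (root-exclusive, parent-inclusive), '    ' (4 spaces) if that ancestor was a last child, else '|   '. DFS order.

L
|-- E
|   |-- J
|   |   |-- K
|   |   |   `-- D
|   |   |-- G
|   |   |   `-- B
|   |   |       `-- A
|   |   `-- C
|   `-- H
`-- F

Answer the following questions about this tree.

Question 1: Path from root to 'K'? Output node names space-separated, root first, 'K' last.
Walk down from root: L -> E -> J -> K

Answer: L E J K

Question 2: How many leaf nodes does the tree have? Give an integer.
Leaves (nodes with no children): A, C, D, F, H

Answer: 5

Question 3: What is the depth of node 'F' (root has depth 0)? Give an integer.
Path from root to F: L -> F
Depth = number of edges = 1

Answer: 1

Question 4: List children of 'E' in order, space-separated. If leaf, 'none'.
Answer: J H

Derivation:
Node E's children (from adjacency): J, H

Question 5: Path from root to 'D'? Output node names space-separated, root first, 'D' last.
Answer: L E J K D

Derivation:
Walk down from root: L -> E -> J -> K -> D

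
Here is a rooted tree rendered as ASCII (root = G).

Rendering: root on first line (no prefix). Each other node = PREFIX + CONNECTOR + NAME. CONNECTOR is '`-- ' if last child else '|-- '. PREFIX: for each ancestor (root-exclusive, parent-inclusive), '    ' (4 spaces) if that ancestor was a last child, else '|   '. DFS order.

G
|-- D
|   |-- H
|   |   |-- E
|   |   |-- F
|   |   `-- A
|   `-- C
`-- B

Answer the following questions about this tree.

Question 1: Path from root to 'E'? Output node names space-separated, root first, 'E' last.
Answer: G D H E

Derivation:
Walk down from root: G -> D -> H -> E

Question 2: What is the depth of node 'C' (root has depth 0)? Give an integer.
Answer: 2

Derivation:
Path from root to C: G -> D -> C
Depth = number of edges = 2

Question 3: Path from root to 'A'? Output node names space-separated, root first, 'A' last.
Walk down from root: G -> D -> H -> A

Answer: G D H A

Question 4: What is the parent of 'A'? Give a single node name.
Answer: H

Derivation:
Scan adjacency: A appears as child of H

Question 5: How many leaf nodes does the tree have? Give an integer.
Leaves (nodes with no children): A, B, C, E, F

Answer: 5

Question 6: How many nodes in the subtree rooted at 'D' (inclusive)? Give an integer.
Answer: 6

Derivation:
Subtree rooted at D contains: A, C, D, E, F, H
Count = 6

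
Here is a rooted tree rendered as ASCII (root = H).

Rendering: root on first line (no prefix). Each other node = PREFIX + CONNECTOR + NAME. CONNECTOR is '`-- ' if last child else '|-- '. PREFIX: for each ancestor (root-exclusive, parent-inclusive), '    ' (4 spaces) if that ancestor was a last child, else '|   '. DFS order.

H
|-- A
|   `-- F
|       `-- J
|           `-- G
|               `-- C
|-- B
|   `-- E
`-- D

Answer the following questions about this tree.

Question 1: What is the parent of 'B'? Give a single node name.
Answer: H

Derivation:
Scan adjacency: B appears as child of H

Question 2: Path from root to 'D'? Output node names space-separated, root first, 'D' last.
Walk down from root: H -> D

Answer: H D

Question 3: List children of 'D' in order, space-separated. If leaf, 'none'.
Answer: none

Derivation:
Node D's children (from adjacency): (leaf)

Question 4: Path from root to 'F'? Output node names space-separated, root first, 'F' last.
Walk down from root: H -> A -> F

Answer: H A F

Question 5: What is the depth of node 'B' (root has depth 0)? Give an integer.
Path from root to B: H -> B
Depth = number of edges = 1

Answer: 1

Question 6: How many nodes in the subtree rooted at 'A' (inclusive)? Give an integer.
Subtree rooted at A contains: A, C, F, G, J
Count = 5

Answer: 5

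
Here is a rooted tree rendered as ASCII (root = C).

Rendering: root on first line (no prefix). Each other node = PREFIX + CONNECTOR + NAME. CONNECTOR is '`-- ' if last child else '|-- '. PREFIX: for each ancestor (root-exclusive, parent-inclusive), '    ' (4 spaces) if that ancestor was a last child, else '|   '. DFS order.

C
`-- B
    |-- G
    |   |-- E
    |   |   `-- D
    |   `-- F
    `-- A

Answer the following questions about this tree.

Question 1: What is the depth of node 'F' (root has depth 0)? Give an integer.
Answer: 3

Derivation:
Path from root to F: C -> B -> G -> F
Depth = number of edges = 3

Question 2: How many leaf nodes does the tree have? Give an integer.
Answer: 3

Derivation:
Leaves (nodes with no children): A, D, F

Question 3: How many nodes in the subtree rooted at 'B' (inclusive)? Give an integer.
Answer: 6

Derivation:
Subtree rooted at B contains: A, B, D, E, F, G
Count = 6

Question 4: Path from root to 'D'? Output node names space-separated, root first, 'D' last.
Answer: C B G E D

Derivation:
Walk down from root: C -> B -> G -> E -> D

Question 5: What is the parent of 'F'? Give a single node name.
Scan adjacency: F appears as child of G

Answer: G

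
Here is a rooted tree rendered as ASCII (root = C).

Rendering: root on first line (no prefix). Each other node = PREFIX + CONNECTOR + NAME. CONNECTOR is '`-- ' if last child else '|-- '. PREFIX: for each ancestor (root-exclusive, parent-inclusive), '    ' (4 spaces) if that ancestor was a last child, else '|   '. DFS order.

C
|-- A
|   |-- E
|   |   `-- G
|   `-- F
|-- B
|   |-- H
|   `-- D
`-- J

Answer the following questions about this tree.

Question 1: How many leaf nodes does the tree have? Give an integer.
Answer: 5

Derivation:
Leaves (nodes with no children): D, F, G, H, J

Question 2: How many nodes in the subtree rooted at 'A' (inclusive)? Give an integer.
Subtree rooted at A contains: A, E, F, G
Count = 4

Answer: 4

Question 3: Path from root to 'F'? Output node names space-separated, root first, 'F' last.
Answer: C A F

Derivation:
Walk down from root: C -> A -> F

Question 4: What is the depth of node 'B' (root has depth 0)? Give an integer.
Answer: 1

Derivation:
Path from root to B: C -> B
Depth = number of edges = 1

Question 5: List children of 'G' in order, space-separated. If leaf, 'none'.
Node G's children (from adjacency): (leaf)

Answer: none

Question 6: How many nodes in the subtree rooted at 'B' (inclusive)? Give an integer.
Subtree rooted at B contains: B, D, H
Count = 3

Answer: 3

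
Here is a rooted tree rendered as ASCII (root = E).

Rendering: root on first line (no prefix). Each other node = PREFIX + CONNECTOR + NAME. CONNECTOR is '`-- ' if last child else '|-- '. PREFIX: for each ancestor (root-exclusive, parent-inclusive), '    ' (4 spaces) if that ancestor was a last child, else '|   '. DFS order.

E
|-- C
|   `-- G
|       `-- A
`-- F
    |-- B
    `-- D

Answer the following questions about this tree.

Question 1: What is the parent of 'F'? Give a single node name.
Answer: E

Derivation:
Scan adjacency: F appears as child of E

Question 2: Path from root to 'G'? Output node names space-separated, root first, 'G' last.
Walk down from root: E -> C -> G

Answer: E C G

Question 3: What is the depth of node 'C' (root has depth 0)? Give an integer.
Path from root to C: E -> C
Depth = number of edges = 1

Answer: 1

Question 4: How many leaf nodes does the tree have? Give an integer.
Answer: 3

Derivation:
Leaves (nodes with no children): A, B, D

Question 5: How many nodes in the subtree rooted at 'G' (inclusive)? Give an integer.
Answer: 2

Derivation:
Subtree rooted at G contains: A, G
Count = 2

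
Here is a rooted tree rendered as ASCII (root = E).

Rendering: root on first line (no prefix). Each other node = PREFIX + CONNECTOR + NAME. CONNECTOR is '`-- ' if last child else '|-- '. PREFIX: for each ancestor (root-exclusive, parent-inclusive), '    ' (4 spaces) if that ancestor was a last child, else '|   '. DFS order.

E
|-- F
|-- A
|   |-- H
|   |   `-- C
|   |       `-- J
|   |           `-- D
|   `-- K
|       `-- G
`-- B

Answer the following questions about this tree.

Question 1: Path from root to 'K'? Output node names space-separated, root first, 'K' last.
Answer: E A K

Derivation:
Walk down from root: E -> A -> K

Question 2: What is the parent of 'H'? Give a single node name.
Scan adjacency: H appears as child of A

Answer: A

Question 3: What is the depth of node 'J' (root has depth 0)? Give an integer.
Answer: 4

Derivation:
Path from root to J: E -> A -> H -> C -> J
Depth = number of edges = 4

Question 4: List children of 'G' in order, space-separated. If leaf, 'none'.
Answer: none

Derivation:
Node G's children (from adjacency): (leaf)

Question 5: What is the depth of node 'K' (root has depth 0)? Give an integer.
Path from root to K: E -> A -> K
Depth = number of edges = 2

Answer: 2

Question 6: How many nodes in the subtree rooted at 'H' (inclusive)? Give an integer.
Subtree rooted at H contains: C, D, H, J
Count = 4

Answer: 4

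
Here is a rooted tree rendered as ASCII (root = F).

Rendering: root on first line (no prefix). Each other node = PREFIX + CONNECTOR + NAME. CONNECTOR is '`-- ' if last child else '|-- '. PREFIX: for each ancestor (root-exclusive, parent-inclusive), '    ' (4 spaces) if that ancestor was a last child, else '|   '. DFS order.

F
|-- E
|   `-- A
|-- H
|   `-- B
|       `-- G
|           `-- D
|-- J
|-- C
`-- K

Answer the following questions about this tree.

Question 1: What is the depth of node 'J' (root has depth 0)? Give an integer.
Path from root to J: F -> J
Depth = number of edges = 1

Answer: 1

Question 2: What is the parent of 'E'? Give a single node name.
Scan adjacency: E appears as child of F

Answer: F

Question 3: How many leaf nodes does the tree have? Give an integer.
Answer: 5

Derivation:
Leaves (nodes with no children): A, C, D, J, K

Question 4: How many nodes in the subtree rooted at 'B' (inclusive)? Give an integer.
Answer: 3

Derivation:
Subtree rooted at B contains: B, D, G
Count = 3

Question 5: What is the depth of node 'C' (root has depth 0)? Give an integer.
Path from root to C: F -> C
Depth = number of edges = 1

Answer: 1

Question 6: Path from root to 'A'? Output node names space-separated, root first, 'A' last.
Walk down from root: F -> E -> A

Answer: F E A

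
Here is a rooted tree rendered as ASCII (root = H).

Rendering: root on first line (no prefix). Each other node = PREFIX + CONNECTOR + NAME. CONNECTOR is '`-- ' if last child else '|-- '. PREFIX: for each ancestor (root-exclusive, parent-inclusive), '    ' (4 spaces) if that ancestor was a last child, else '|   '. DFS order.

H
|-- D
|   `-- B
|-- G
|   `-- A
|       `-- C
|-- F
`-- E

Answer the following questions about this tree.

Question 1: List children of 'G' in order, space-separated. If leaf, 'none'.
Node G's children (from adjacency): A

Answer: A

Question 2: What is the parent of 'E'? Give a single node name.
Answer: H

Derivation:
Scan adjacency: E appears as child of H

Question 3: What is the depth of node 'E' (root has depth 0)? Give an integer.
Path from root to E: H -> E
Depth = number of edges = 1

Answer: 1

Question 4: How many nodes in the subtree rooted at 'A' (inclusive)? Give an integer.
Subtree rooted at A contains: A, C
Count = 2

Answer: 2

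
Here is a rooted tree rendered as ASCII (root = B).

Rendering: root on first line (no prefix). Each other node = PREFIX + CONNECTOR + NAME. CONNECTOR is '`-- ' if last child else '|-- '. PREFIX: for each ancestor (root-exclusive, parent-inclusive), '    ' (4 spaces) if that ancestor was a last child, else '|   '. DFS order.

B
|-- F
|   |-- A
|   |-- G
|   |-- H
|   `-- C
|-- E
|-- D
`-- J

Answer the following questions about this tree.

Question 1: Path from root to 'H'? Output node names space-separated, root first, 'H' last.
Answer: B F H

Derivation:
Walk down from root: B -> F -> H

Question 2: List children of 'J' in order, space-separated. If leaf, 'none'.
Answer: none

Derivation:
Node J's children (from adjacency): (leaf)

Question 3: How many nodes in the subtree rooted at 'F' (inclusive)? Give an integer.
Answer: 5

Derivation:
Subtree rooted at F contains: A, C, F, G, H
Count = 5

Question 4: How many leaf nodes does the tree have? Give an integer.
Answer: 7

Derivation:
Leaves (nodes with no children): A, C, D, E, G, H, J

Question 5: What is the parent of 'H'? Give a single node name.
Scan adjacency: H appears as child of F

Answer: F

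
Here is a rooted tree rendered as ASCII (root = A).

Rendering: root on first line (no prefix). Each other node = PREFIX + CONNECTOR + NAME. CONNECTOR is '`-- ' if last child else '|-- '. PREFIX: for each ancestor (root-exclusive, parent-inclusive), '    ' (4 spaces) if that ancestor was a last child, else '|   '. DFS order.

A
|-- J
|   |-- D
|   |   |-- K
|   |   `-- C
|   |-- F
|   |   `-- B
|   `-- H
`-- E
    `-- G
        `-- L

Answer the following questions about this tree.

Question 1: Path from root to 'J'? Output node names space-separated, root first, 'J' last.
Answer: A J

Derivation:
Walk down from root: A -> J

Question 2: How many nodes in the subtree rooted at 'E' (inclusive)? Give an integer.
Answer: 3

Derivation:
Subtree rooted at E contains: E, G, L
Count = 3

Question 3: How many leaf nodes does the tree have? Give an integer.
Leaves (nodes with no children): B, C, H, K, L

Answer: 5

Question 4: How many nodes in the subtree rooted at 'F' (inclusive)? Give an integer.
Subtree rooted at F contains: B, F
Count = 2

Answer: 2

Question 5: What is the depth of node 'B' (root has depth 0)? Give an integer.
Answer: 3

Derivation:
Path from root to B: A -> J -> F -> B
Depth = number of edges = 3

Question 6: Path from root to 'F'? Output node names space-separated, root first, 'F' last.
Walk down from root: A -> J -> F

Answer: A J F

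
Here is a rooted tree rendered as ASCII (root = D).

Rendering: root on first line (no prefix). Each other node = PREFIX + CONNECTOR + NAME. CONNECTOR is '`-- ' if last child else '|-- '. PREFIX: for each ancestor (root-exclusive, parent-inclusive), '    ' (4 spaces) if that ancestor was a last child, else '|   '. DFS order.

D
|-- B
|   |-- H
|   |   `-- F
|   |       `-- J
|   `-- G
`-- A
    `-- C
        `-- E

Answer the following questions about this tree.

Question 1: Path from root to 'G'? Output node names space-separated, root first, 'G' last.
Answer: D B G

Derivation:
Walk down from root: D -> B -> G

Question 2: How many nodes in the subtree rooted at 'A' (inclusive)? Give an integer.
Answer: 3

Derivation:
Subtree rooted at A contains: A, C, E
Count = 3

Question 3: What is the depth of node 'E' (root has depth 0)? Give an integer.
Answer: 3

Derivation:
Path from root to E: D -> A -> C -> E
Depth = number of edges = 3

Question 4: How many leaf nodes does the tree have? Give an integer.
Answer: 3

Derivation:
Leaves (nodes with no children): E, G, J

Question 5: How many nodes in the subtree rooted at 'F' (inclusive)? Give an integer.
Answer: 2

Derivation:
Subtree rooted at F contains: F, J
Count = 2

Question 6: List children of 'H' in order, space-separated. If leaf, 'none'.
Answer: F

Derivation:
Node H's children (from adjacency): F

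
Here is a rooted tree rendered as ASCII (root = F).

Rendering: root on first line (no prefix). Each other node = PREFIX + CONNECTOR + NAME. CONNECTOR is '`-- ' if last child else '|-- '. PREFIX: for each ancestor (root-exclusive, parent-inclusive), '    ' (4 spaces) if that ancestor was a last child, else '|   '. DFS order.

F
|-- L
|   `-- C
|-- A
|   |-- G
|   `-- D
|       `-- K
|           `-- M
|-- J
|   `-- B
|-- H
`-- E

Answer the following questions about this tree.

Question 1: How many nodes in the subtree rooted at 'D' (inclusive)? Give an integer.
Subtree rooted at D contains: D, K, M
Count = 3

Answer: 3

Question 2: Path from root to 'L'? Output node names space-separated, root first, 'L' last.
Walk down from root: F -> L

Answer: F L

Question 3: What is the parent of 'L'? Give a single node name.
Scan adjacency: L appears as child of F

Answer: F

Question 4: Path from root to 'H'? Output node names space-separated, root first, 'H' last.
Walk down from root: F -> H

Answer: F H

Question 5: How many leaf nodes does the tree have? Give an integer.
Leaves (nodes with no children): B, C, E, G, H, M

Answer: 6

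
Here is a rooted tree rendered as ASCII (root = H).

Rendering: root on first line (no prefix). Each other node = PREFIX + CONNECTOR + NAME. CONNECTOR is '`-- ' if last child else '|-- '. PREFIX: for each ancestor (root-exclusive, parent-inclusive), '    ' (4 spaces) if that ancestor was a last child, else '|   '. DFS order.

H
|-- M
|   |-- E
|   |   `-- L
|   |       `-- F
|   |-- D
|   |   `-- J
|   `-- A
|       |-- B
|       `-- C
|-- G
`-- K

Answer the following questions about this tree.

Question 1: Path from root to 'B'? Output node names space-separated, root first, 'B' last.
Walk down from root: H -> M -> A -> B

Answer: H M A B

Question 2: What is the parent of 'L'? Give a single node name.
Answer: E

Derivation:
Scan adjacency: L appears as child of E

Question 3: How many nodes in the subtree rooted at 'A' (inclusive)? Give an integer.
Subtree rooted at A contains: A, B, C
Count = 3

Answer: 3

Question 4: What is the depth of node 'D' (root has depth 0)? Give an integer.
Answer: 2

Derivation:
Path from root to D: H -> M -> D
Depth = number of edges = 2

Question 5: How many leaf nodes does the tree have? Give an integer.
Leaves (nodes with no children): B, C, F, G, J, K

Answer: 6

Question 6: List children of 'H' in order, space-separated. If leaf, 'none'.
Node H's children (from adjacency): M, G, K

Answer: M G K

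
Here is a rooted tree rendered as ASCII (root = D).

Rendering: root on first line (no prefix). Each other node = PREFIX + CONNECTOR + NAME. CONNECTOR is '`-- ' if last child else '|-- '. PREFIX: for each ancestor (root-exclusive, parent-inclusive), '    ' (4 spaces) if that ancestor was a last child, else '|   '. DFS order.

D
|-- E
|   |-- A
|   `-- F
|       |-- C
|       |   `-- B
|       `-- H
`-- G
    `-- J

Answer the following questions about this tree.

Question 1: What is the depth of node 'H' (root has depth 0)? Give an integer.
Answer: 3

Derivation:
Path from root to H: D -> E -> F -> H
Depth = number of edges = 3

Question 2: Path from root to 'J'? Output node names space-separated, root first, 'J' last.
Walk down from root: D -> G -> J

Answer: D G J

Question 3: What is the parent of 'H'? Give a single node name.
Scan adjacency: H appears as child of F

Answer: F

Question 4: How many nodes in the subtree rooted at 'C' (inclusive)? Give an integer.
Subtree rooted at C contains: B, C
Count = 2

Answer: 2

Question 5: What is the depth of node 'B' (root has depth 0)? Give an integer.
Answer: 4

Derivation:
Path from root to B: D -> E -> F -> C -> B
Depth = number of edges = 4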